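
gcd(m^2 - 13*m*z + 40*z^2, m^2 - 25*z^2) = -m + 5*z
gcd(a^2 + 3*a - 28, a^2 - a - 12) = a - 4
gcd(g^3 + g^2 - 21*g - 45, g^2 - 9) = g + 3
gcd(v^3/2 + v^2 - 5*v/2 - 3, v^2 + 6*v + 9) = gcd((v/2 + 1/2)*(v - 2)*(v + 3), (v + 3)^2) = v + 3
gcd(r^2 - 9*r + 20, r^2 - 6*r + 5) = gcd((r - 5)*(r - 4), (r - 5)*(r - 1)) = r - 5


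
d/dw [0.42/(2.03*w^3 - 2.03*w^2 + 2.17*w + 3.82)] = (-2.5578*w^2 + 1.7052*w - 0.9114)/(2.03*w^3 - 2.03*w^2 + 2.17*w + 3.82)^2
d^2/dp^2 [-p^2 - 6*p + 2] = -2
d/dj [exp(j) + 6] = exp(j)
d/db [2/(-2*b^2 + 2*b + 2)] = (2*b - 1)/(-b^2 + b + 1)^2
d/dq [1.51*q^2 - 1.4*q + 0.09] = 3.02*q - 1.4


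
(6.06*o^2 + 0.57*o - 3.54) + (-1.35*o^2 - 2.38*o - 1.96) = 4.71*o^2 - 1.81*o - 5.5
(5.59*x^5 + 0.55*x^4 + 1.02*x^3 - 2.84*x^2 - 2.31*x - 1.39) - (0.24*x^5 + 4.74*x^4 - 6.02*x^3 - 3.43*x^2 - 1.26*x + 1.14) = 5.35*x^5 - 4.19*x^4 + 7.04*x^3 + 0.59*x^2 - 1.05*x - 2.53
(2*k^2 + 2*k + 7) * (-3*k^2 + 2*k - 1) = -6*k^4 - 2*k^3 - 19*k^2 + 12*k - 7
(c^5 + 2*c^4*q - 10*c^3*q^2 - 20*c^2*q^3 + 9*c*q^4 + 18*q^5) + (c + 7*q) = c^5 + 2*c^4*q - 10*c^3*q^2 - 20*c^2*q^3 + 9*c*q^4 + c + 18*q^5 + 7*q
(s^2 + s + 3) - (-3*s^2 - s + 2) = 4*s^2 + 2*s + 1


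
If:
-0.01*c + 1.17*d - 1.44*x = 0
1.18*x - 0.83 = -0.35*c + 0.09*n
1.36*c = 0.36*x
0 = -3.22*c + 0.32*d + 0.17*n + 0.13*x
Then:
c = 0.20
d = 0.93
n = 1.46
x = 0.76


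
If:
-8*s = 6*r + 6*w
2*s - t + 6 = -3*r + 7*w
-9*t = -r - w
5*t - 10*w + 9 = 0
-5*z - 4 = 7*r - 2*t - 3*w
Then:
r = 5/2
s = -27/10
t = 2/5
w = 11/10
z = -87/25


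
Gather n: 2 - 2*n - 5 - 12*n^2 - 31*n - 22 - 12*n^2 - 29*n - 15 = -24*n^2 - 62*n - 40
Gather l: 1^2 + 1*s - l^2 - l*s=-l^2 - l*s + s + 1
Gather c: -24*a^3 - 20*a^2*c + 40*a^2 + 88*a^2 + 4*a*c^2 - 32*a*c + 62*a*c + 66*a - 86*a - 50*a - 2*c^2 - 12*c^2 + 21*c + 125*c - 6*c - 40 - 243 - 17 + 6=-24*a^3 + 128*a^2 - 70*a + c^2*(4*a - 14) + c*(-20*a^2 + 30*a + 140) - 294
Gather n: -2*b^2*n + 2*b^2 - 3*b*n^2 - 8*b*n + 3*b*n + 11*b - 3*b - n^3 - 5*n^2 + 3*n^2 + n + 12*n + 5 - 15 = 2*b^2 + 8*b - n^3 + n^2*(-3*b - 2) + n*(-2*b^2 - 5*b + 13) - 10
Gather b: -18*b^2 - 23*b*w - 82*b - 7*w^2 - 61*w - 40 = -18*b^2 + b*(-23*w - 82) - 7*w^2 - 61*w - 40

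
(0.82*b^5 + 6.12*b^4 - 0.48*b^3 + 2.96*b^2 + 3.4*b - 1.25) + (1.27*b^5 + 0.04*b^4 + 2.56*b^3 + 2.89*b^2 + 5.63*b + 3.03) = 2.09*b^5 + 6.16*b^4 + 2.08*b^3 + 5.85*b^2 + 9.03*b + 1.78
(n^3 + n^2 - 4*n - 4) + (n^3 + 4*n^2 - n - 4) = 2*n^3 + 5*n^2 - 5*n - 8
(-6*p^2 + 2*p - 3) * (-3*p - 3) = 18*p^3 + 12*p^2 + 3*p + 9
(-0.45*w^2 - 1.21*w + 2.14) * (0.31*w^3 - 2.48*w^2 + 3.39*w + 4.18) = -0.1395*w^5 + 0.7409*w^4 + 2.1387*w^3 - 11.2901*w^2 + 2.1968*w + 8.9452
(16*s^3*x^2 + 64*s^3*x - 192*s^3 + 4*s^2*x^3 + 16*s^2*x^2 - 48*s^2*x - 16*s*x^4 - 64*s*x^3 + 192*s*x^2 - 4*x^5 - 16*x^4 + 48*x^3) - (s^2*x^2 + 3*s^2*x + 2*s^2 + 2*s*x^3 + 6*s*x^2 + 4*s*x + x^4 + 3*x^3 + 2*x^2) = 16*s^3*x^2 + 64*s^3*x - 192*s^3 + 4*s^2*x^3 + 15*s^2*x^2 - 51*s^2*x - 2*s^2 - 16*s*x^4 - 66*s*x^3 + 186*s*x^2 - 4*s*x - 4*x^5 - 17*x^4 + 45*x^3 - 2*x^2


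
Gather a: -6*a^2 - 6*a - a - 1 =-6*a^2 - 7*a - 1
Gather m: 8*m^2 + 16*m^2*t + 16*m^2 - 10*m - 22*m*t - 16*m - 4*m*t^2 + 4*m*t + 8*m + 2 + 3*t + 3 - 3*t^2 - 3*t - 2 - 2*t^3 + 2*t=m^2*(16*t + 24) + m*(-4*t^2 - 18*t - 18) - 2*t^3 - 3*t^2 + 2*t + 3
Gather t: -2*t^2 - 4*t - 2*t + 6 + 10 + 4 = -2*t^2 - 6*t + 20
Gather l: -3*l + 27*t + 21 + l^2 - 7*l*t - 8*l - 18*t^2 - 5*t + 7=l^2 + l*(-7*t - 11) - 18*t^2 + 22*t + 28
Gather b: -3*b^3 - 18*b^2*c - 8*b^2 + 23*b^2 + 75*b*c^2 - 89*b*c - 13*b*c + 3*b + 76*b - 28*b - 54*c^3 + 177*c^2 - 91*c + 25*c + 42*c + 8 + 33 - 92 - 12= -3*b^3 + b^2*(15 - 18*c) + b*(75*c^2 - 102*c + 51) - 54*c^3 + 177*c^2 - 24*c - 63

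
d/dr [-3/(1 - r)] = -3/(r - 1)^2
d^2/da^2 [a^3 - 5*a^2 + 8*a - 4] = 6*a - 10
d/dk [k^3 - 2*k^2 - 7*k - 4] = 3*k^2 - 4*k - 7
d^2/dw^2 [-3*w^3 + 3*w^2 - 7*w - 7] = 6 - 18*w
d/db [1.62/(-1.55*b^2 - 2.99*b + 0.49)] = (5.022*b + 4.8438)/(1.55*b^2 + 2.99*b - 0.49)^2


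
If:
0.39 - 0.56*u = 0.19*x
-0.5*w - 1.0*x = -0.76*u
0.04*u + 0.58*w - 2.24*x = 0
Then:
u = 0.64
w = 0.62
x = 0.17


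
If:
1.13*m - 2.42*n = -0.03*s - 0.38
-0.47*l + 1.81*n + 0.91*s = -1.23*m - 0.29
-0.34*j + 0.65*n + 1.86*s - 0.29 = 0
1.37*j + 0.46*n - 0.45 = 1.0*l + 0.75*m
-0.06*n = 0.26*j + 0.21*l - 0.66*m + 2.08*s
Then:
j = -0.81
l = -1.19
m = -0.57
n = -0.11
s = 0.04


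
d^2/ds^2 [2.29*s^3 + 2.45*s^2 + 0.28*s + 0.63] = 13.74*s + 4.9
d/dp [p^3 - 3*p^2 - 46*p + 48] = 3*p^2 - 6*p - 46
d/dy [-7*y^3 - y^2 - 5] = y*(-21*y - 2)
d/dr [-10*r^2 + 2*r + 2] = 2 - 20*r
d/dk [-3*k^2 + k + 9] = 1 - 6*k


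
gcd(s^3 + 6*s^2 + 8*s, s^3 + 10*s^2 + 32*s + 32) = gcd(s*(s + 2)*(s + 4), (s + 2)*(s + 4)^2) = s^2 + 6*s + 8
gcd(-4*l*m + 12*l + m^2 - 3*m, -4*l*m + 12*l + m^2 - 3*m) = 4*l*m - 12*l - m^2 + 3*m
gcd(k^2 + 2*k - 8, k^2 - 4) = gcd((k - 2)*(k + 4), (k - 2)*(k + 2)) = k - 2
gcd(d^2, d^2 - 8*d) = d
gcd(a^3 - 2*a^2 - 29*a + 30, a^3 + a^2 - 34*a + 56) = 1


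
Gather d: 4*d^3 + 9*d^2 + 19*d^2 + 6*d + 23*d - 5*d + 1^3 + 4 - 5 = 4*d^3 + 28*d^2 + 24*d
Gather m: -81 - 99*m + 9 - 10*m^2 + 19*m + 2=-10*m^2 - 80*m - 70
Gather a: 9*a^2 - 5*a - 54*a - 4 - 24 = 9*a^2 - 59*a - 28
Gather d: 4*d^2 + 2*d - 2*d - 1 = 4*d^2 - 1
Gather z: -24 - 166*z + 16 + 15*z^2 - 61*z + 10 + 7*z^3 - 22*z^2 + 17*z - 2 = 7*z^3 - 7*z^2 - 210*z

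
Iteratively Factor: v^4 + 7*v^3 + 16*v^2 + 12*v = (v + 3)*(v^3 + 4*v^2 + 4*v) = v*(v + 3)*(v^2 + 4*v + 4) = v*(v + 2)*(v + 3)*(v + 2)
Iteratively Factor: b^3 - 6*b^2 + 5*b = (b - 5)*(b^2 - b) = b*(b - 5)*(b - 1)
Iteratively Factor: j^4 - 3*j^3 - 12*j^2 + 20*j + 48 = (j + 2)*(j^3 - 5*j^2 - 2*j + 24) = (j - 4)*(j + 2)*(j^2 - j - 6) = (j - 4)*(j - 3)*(j + 2)*(j + 2)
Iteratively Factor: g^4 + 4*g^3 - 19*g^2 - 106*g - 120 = (g - 5)*(g^3 + 9*g^2 + 26*g + 24) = (g - 5)*(g + 3)*(g^2 + 6*g + 8) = (g - 5)*(g + 2)*(g + 3)*(g + 4)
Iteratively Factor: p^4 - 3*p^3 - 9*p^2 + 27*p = (p)*(p^3 - 3*p^2 - 9*p + 27) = p*(p - 3)*(p^2 - 9) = p*(p - 3)*(p + 3)*(p - 3)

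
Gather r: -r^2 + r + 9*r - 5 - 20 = -r^2 + 10*r - 25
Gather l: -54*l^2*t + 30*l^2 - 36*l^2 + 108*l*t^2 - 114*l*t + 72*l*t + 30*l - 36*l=l^2*(-54*t - 6) + l*(108*t^2 - 42*t - 6)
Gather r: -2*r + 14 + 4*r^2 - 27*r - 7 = 4*r^2 - 29*r + 7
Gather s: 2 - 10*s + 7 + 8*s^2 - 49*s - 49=8*s^2 - 59*s - 40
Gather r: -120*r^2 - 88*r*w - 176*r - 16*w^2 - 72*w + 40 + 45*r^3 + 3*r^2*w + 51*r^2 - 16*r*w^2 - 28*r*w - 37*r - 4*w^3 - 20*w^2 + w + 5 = 45*r^3 + r^2*(3*w - 69) + r*(-16*w^2 - 116*w - 213) - 4*w^3 - 36*w^2 - 71*w + 45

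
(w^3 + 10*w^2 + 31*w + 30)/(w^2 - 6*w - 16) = (w^2 + 8*w + 15)/(w - 8)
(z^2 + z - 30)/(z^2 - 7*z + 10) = (z + 6)/(z - 2)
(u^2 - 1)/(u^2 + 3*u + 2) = (u - 1)/(u + 2)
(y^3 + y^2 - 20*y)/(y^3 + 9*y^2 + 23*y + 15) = y*(y - 4)/(y^2 + 4*y + 3)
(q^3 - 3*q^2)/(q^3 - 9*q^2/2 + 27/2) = 2*q^2/(2*q^2 - 3*q - 9)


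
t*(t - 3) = t^2 - 3*t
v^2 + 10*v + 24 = (v + 4)*(v + 6)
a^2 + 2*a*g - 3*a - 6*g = (a - 3)*(a + 2*g)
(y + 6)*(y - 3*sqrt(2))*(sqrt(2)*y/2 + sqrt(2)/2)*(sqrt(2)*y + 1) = y^4 - 5*sqrt(2)*y^3/2 + 7*y^3 - 35*sqrt(2)*y^2/2 + 3*y^2 - 15*sqrt(2)*y - 21*y - 18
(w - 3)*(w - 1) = w^2 - 4*w + 3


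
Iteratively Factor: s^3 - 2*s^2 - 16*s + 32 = (s + 4)*(s^2 - 6*s + 8) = (s - 2)*(s + 4)*(s - 4)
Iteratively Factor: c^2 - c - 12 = (c - 4)*(c + 3)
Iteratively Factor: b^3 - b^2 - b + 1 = (b + 1)*(b^2 - 2*b + 1) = (b - 1)*(b + 1)*(b - 1)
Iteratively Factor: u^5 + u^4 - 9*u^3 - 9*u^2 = (u)*(u^4 + u^3 - 9*u^2 - 9*u) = u*(u - 3)*(u^3 + 4*u^2 + 3*u) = u*(u - 3)*(u + 3)*(u^2 + u) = u*(u - 3)*(u + 1)*(u + 3)*(u)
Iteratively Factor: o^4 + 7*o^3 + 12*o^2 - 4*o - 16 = (o + 2)*(o^3 + 5*o^2 + 2*o - 8) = (o + 2)^2*(o^2 + 3*o - 4) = (o + 2)^2*(o + 4)*(o - 1)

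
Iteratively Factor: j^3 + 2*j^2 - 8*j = (j + 4)*(j^2 - 2*j) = (j - 2)*(j + 4)*(j)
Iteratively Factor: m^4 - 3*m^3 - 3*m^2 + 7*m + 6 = (m - 3)*(m^3 - 3*m - 2) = (m - 3)*(m - 2)*(m^2 + 2*m + 1) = (m - 3)*(m - 2)*(m + 1)*(m + 1)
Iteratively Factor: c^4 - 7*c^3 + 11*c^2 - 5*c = (c)*(c^3 - 7*c^2 + 11*c - 5) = c*(c - 5)*(c^2 - 2*c + 1) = c*(c - 5)*(c - 1)*(c - 1)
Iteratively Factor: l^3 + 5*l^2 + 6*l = (l)*(l^2 + 5*l + 6) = l*(l + 2)*(l + 3)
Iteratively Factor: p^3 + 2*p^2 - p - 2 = (p + 2)*(p^2 - 1) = (p - 1)*(p + 2)*(p + 1)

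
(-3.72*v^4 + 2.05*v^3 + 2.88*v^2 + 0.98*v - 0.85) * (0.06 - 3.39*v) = 12.6108*v^5 - 7.1727*v^4 - 9.6402*v^3 - 3.1494*v^2 + 2.9403*v - 0.051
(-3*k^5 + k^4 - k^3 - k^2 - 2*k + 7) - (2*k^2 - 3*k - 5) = -3*k^5 + k^4 - k^3 - 3*k^2 + k + 12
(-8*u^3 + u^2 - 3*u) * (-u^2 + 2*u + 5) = 8*u^5 - 17*u^4 - 35*u^3 - u^2 - 15*u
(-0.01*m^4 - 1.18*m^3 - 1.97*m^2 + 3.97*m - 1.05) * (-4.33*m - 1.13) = 0.0433*m^5 + 5.1207*m^4 + 9.8635*m^3 - 14.964*m^2 + 0.0604000000000005*m + 1.1865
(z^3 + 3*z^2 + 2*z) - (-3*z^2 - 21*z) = z^3 + 6*z^2 + 23*z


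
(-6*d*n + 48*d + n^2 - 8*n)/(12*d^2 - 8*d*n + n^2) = (8 - n)/(2*d - n)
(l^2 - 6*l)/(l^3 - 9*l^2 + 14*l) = (l - 6)/(l^2 - 9*l + 14)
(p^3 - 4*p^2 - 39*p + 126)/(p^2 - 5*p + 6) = (p^2 - p - 42)/(p - 2)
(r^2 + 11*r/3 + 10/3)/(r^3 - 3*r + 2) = (r + 5/3)/(r^2 - 2*r + 1)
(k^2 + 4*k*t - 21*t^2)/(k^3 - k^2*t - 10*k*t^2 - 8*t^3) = (-k^2 - 4*k*t + 21*t^2)/(-k^3 + k^2*t + 10*k*t^2 + 8*t^3)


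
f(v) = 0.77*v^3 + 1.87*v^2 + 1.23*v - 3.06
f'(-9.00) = 154.68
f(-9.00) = -423.99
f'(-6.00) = 61.95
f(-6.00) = -109.44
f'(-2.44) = 5.86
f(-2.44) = -6.11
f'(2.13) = 19.68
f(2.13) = 15.48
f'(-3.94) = 22.35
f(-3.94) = -25.97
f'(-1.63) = 1.27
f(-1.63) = -3.43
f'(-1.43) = 0.61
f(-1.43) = -3.25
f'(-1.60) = 1.16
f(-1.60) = -3.39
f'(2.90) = 31.50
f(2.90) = 35.01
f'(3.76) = 47.95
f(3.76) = 68.93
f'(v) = 2.31*v^2 + 3.74*v + 1.23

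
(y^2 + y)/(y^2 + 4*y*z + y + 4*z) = y/(y + 4*z)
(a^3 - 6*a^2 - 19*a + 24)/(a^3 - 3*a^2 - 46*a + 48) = (a + 3)/(a + 6)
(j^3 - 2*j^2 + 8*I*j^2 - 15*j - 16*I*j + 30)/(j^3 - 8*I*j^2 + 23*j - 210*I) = (j^2 + j*(-2 + 3*I) - 6*I)/(j^2 - 13*I*j - 42)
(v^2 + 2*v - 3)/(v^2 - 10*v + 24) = (v^2 + 2*v - 3)/(v^2 - 10*v + 24)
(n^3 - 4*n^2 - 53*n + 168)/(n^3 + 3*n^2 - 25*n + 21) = (n - 8)/(n - 1)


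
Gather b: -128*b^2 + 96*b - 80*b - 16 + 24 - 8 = -128*b^2 + 16*b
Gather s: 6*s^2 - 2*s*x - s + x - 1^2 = 6*s^2 + s*(-2*x - 1) + x - 1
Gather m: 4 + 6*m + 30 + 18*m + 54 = 24*m + 88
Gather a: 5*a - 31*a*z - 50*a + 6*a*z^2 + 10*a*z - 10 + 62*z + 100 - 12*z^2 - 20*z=a*(6*z^2 - 21*z - 45) - 12*z^2 + 42*z + 90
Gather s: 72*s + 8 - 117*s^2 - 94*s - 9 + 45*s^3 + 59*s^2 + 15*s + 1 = 45*s^3 - 58*s^2 - 7*s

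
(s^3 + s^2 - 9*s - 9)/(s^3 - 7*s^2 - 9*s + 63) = (s + 1)/(s - 7)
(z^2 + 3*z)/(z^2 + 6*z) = (z + 3)/(z + 6)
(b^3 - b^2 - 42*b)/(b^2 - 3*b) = (b^2 - b - 42)/(b - 3)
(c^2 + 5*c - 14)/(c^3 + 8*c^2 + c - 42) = 1/(c + 3)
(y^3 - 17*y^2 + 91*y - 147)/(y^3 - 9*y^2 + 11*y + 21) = (y - 7)/(y + 1)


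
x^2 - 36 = (x - 6)*(x + 6)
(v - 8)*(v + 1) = v^2 - 7*v - 8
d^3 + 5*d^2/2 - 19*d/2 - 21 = (d - 3)*(d + 2)*(d + 7/2)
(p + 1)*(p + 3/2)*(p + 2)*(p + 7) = p^4 + 23*p^3/2 + 38*p^2 + 97*p/2 + 21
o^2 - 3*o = o*(o - 3)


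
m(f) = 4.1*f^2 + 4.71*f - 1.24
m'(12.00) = 103.11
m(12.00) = 645.68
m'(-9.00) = -69.09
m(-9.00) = 288.47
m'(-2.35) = -14.56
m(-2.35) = 10.33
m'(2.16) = 22.42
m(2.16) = 28.06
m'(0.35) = 7.58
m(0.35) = 0.91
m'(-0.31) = 2.17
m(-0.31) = -2.31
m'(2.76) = 27.34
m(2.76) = 42.99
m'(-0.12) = 3.73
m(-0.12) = -1.75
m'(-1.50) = -7.59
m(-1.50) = 0.92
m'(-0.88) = -2.51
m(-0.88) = -2.21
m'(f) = 8.2*f + 4.71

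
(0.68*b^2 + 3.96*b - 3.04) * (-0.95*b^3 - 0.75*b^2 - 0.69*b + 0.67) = -0.646*b^5 - 4.272*b^4 - 0.5512*b^3 + 0.00320000000000059*b^2 + 4.7508*b - 2.0368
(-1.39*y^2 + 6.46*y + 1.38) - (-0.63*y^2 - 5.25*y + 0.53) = -0.76*y^2 + 11.71*y + 0.85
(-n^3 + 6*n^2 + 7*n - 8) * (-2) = 2*n^3 - 12*n^2 - 14*n + 16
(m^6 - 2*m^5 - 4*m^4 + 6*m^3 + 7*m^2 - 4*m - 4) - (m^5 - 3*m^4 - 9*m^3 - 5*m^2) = m^6 - 3*m^5 - m^4 + 15*m^3 + 12*m^2 - 4*m - 4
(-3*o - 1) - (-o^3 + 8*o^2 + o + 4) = o^3 - 8*o^2 - 4*o - 5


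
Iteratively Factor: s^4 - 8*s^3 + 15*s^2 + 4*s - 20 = (s - 2)*(s^3 - 6*s^2 + 3*s + 10) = (s - 2)^2*(s^2 - 4*s - 5) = (s - 2)^2*(s + 1)*(s - 5)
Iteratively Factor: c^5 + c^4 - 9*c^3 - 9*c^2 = (c - 3)*(c^4 + 4*c^3 + 3*c^2) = c*(c - 3)*(c^3 + 4*c^2 + 3*c) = c*(c - 3)*(c + 3)*(c^2 + c) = c*(c - 3)*(c + 1)*(c + 3)*(c)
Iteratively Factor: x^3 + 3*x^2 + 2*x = (x + 2)*(x^2 + x) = (x + 1)*(x + 2)*(x)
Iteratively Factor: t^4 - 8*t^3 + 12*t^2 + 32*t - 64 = (t - 4)*(t^3 - 4*t^2 - 4*t + 16) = (t - 4)*(t + 2)*(t^2 - 6*t + 8) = (t - 4)^2*(t + 2)*(t - 2)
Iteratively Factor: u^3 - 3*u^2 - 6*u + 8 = (u + 2)*(u^2 - 5*u + 4) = (u - 4)*(u + 2)*(u - 1)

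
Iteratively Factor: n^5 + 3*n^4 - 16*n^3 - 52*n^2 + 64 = (n - 4)*(n^4 + 7*n^3 + 12*n^2 - 4*n - 16) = (n - 4)*(n - 1)*(n^3 + 8*n^2 + 20*n + 16) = (n - 4)*(n - 1)*(n + 4)*(n^2 + 4*n + 4) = (n - 4)*(n - 1)*(n + 2)*(n + 4)*(n + 2)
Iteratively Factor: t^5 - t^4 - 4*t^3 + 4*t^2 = (t)*(t^4 - t^3 - 4*t^2 + 4*t) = t*(t - 1)*(t^3 - 4*t) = t^2*(t - 1)*(t^2 - 4) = t^2*(t - 1)*(t + 2)*(t - 2)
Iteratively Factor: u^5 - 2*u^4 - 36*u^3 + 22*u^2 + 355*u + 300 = (u - 5)*(u^4 + 3*u^3 - 21*u^2 - 83*u - 60) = (u - 5)*(u + 1)*(u^3 + 2*u^2 - 23*u - 60) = (u - 5)^2*(u + 1)*(u^2 + 7*u + 12) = (u - 5)^2*(u + 1)*(u + 3)*(u + 4)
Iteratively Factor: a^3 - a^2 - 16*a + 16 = (a - 1)*(a^2 - 16) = (a - 4)*(a - 1)*(a + 4)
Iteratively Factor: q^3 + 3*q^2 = (q + 3)*(q^2) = q*(q + 3)*(q)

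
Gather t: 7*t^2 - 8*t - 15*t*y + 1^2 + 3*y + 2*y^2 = 7*t^2 + t*(-15*y - 8) + 2*y^2 + 3*y + 1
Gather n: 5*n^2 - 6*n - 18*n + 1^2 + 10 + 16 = 5*n^2 - 24*n + 27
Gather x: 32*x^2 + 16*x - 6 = 32*x^2 + 16*x - 6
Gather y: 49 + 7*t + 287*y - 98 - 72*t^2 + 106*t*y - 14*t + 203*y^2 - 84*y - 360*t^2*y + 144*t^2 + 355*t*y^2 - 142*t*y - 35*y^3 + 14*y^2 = 72*t^2 - 7*t - 35*y^3 + y^2*(355*t + 217) + y*(-360*t^2 - 36*t + 203) - 49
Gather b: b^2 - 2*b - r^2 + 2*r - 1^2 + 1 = b^2 - 2*b - r^2 + 2*r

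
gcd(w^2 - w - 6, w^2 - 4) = w + 2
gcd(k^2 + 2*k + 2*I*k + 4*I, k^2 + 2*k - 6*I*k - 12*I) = k + 2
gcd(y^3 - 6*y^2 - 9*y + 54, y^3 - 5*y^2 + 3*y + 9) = y - 3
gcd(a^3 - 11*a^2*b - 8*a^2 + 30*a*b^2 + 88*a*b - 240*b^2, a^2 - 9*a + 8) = a - 8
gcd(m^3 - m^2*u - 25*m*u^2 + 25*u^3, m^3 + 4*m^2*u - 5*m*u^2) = -m^2 - 4*m*u + 5*u^2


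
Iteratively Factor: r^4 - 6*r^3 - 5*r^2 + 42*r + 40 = (r - 5)*(r^3 - r^2 - 10*r - 8) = (r - 5)*(r - 4)*(r^2 + 3*r + 2) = (r - 5)*(r - 4)*(r + 1)*(r + 2)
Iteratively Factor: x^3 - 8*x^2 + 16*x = (x - 4)*(x^2 - 4*x) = (x - 4)^2*(x)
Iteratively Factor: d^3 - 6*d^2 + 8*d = (d - 2)*(d^2 - 4*d) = (d - 4)*(d - 2)*(d)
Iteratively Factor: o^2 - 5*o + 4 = (o - 4)*(o - 1)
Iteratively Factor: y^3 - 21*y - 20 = (y + 1)*(y^2 - y - 20) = (y - 5)*(y + 1)*(y + 4)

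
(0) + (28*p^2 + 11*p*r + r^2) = 28*p^2 + 11*p*r + r^2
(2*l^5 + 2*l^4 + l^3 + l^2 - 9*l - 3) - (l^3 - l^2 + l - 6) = 2*l^5 + 2*l^4 + 2*l^2 - 10*l + 3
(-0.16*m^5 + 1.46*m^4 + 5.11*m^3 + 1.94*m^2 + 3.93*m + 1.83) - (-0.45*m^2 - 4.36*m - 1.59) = -0.16*m^5 + 1.46*m^4 + 5.11*m^3 + 2.39*m^2 + 8.29*m + 3.42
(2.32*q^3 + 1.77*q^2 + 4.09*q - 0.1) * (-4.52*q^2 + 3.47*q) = -10.4864*q^5 + 0.0500000000000007*q^4 - 12.3449*q^3 + 14.6443*q^2 - 0.347*q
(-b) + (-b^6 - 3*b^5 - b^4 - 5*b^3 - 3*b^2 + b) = -b^6 - 3*b^5 - b^4 - 5*b^3 - 3*b^2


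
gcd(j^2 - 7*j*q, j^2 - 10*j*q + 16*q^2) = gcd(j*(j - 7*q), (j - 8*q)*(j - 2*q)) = 1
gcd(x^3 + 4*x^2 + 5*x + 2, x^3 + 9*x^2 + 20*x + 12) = x^2 + 3*x + 2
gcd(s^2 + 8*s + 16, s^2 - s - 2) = 1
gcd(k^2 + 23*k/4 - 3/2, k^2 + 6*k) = k + 6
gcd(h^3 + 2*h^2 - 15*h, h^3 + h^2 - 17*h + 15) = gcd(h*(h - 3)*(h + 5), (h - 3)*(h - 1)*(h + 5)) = h^2 + 2*h - 15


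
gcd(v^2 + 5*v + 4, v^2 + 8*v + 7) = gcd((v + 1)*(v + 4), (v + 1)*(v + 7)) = v + 1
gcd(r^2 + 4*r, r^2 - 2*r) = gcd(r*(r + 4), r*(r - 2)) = r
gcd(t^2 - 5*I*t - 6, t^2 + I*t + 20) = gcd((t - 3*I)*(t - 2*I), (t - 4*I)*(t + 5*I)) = 1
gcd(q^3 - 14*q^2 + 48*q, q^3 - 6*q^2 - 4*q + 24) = q - 6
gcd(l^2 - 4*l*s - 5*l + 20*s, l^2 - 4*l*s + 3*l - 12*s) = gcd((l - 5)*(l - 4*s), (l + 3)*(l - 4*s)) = -l + 4*s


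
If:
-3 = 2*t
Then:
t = -3/2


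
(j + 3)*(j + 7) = j^2 + 10*j + 21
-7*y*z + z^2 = z*(-7*y + z)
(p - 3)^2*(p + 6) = p^3 - 27*p + 54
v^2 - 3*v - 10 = (v - 5)*(v + 2)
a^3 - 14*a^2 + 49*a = a*(a - 7)^2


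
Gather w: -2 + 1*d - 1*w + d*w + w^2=d + w^2 + w*(d - 1) - 2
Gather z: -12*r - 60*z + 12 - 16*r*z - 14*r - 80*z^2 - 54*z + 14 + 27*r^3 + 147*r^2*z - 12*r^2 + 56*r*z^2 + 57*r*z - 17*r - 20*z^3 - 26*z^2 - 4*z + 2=27*r^3 - 12*r^2 - 43*r - 20*z^3 + z^2*(56*r - 106) + z*(147*r^2 + 41*r - 118) + 28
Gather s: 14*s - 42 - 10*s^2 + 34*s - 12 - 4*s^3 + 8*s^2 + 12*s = -4*s^3 - 2*s^2 + 60*s - 54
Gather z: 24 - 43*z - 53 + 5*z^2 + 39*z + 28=5*z^2 - 4*z - 1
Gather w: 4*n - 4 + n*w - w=4*n + w*(n - 1) - 4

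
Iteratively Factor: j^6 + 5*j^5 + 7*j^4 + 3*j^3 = (j)*(j^5 + 5*j^4 + 7*j^3 + 3*j^2) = j*(j + 1)*(j^4 + 4*j^3 + 3*j^2) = j^2*(j + 1)*(j^3 + 4*j^2 + 3*j) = j^2*(j + 1)^2*(j^2 + 3*j) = j^3*(j + 1)^2*(j + 3)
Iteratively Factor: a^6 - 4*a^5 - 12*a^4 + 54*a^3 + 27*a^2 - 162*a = (a + 2)*(a^5 - 6*a^4 + 54*a^2 - 81*a) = (a - 3)*(a + 2)*(a^4 - 3*a^3 - 9*a^2 + 27*a) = (a - 3)^2*(a + 2)*(a^3 - 9*a) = a*(a - 3)^2*(a + 2)*(a^2 - 9) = a*(a - 3)^2*(a + 2)*(a + 3)*(a - 3)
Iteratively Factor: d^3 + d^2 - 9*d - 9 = (d + 1)*(d^2 - 9) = (d + 1)*(d + 3)*(d - 3)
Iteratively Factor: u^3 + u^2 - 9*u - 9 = (u + 1)*(u^2 - 9) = (u + 1)*(u + 3)*(u - 3)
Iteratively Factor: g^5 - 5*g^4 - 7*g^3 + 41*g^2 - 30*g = (g - 5)*(g^4 - 7*g^2 + 6*g) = (g - 5)*(g - 2)*(g^3 + 2*g^2 - 3*g) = (g - 5)*(g - 2)*(g - 1)*(g^2 + 3*g) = (g - 5)*(g - 2)*(g - 1)*(g + 3)*(g)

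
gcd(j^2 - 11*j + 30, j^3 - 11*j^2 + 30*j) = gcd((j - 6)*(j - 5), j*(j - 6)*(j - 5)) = j^2 - 11*j + 30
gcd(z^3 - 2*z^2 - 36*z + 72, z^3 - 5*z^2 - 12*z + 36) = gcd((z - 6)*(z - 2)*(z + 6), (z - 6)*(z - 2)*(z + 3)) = z^2 - 8*z + 12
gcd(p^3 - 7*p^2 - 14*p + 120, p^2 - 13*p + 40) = p - 5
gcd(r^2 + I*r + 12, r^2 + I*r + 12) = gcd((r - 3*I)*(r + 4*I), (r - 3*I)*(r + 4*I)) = r^2 + I*r + 12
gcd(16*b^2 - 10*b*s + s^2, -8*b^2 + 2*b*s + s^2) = -2*b + s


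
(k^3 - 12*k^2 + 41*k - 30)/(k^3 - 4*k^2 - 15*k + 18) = (k - 5)/(k + 3)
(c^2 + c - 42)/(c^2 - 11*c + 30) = (c + 7)/(c - 5)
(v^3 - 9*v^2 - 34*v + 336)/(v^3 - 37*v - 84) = (v^2 - 2*v - 48)/(v^2 + 7*v + 12)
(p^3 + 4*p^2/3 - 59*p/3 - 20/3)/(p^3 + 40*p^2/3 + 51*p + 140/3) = (3*p^2 - 11*p - 4)/(3*p^2 + 25*p + 28)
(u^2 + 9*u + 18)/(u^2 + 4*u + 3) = (u + 6)/(u + 1)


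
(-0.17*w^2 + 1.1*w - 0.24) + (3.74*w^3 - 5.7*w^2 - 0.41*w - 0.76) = 3.74*w^3 - 5.87*w^2 + 0.69*w - 1.0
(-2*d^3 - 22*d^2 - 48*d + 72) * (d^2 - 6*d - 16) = -2*d^5 - 10*d^4 + 116*d^3 + 712*d^2 + 336*d - 1152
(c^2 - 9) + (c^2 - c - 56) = 2*c^2 - c - 65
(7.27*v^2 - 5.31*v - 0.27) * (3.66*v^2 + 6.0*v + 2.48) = 26.6082*v^4 + 24.1854*v^3 - 14.8186*v^2 - 14.7888*v - 0.6696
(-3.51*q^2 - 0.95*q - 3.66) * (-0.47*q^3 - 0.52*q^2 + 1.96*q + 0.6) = 1.6497*q^5 + 2.2717*q^4 - 4.6654*q^3 - 2.0648*q^2 - 7.7436*q - 2.196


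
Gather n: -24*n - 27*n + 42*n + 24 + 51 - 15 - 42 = 18 - 9*n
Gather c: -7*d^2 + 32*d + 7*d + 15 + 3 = -7*d^2 + 39*d + 18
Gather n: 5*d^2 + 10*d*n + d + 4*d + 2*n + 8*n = 5*d^2 + 5*d + n*(10*d + 10)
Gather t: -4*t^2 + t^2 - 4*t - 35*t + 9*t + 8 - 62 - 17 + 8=-3*t^2 - 30*t - 63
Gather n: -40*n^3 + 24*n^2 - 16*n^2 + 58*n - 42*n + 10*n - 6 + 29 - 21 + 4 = -40*n^3 + 8*n^2 + 26*n + 6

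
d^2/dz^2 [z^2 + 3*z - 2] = 2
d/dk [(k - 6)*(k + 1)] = 2*k - 5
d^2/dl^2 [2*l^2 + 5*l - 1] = 4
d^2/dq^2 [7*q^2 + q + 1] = 14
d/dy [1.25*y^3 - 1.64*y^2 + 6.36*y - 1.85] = 3.75*y^2 - 3.28*y + 6.36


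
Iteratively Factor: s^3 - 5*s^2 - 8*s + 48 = (s - 4)*(s^2 - s - 12) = (s - 4)*(s + 3)*(s - 4)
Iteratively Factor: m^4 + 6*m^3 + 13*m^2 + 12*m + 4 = (m + 2)*(m^3 + 4*m^2 + 5*m + 2) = (m + 1)*(m + 2)*(m^2 + 3*m + 2) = (m + 1)^2*(m + 2)*(m + 2)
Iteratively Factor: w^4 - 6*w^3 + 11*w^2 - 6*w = (w - 2)*(w^3 - 4*w^2 + 3*w) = w*(w - 2)*(w^2 - 4*w + 3) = w*(w - 2)*(w - 1)*(w - 3)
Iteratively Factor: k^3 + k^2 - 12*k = (k - 3)*(k^2 + 4*k) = k*(k - 3)*(k + 4)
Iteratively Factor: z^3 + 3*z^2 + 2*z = (z)*(z^2 + 3*z + 2) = z*(z + 1)*(z + 2)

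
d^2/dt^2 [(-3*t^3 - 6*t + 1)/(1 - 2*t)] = 2*(12*t^3 - 18*t^2 + 9*t + 8)/(8*t^3 - 12*t^2 + 6*t - 1)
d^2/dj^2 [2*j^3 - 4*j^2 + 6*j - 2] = 12*j - 8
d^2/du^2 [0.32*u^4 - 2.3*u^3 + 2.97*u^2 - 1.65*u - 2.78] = 3.84*u^2 - 13.8*u + 5.94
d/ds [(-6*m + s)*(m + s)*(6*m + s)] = -36*m^2 + 2*m*s + 3*s^2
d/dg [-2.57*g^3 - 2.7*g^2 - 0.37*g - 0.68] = -7.71*g^2 - 5.4*g - 0.37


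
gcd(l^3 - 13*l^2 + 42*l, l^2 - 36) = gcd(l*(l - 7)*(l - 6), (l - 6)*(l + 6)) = l - 6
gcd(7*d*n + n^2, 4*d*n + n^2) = n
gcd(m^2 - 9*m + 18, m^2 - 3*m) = m - 3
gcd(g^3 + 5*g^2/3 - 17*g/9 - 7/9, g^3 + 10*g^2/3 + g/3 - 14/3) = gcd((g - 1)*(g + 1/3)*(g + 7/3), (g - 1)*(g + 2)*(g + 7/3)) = g^2 + 4*g/3 - 7/3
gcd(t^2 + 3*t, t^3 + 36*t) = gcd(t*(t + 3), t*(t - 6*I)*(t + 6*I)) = t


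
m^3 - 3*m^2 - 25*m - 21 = (m - 7)*(m + 1)*(m + 3)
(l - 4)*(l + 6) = l^2 + 2*l - 24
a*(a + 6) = a^2 + 6*a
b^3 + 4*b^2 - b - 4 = (b - 1)*(b + 1)*(b + 4)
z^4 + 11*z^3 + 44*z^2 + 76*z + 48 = (z + 2)^2*(z + 3)*(z + 4)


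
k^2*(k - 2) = k^3 - 2*k^2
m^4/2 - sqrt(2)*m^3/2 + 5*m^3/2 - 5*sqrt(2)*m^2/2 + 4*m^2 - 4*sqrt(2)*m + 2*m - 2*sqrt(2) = (m/2 + 1)*(m + 1)*(m + 2)*(m - sqrt(2))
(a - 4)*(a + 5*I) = a^2 - 4*a + 5*I*a - 20*I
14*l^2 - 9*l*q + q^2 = (-7*l + q)*(-2*l + q)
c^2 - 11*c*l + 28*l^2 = (c - 7*l)*(c - 4*l)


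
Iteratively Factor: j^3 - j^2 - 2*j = (j)*(j^2 - j - 2) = j*(j + 1)*(j - 2)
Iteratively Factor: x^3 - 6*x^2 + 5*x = (x - 5)*(x^2 - x) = (x - 5)*(x - 1)*(x)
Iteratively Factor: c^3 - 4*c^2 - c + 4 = (c - 1)*(c^2 - 3*c - 4) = (c - 4)*(c - 1)*(c + 1)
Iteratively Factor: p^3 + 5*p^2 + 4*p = (p)*(p^2 + 5*p + 4) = p*(p + 1)*(p + 4)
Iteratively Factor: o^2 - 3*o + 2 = (o - 2)*(o - 1)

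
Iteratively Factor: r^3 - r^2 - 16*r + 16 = (r - 1)*(r^2 - 16) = (r - 1)*(r + 4)*(r - 4)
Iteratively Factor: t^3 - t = (t + 1)*(t^2 - t) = t*(t + 1)*(t - 1)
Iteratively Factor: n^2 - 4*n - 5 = (n + 1)*(n - 5)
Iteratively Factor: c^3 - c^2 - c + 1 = (c - 1)*(c^2 - 1) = (c - 1)^2*(c + 1)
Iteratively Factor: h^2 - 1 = (h + 1)*(h - 1)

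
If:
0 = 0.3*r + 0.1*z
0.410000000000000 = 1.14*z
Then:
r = -0.12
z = 0.36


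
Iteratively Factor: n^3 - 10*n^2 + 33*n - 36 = (n - 3)*(n^2 - 7*n + 12) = (n - 3)^2*(n - 4)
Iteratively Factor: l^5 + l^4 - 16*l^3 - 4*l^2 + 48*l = (l + 2)*(l^4 - l^3 - 14*l^2 + 24*l) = (l + 2)*(l + 4)*(l^3 - 5*l^2 + 6*l) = (l - 3)*(l + 2)*(l + 4)*(l^2 - 2*l) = l*(l - 3)*(l + 2)*(l + 4)*(l - 2)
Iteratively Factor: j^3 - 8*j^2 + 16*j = (j)*(j^2 - 8*j + 16) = j*(j - 4)*(j - 4)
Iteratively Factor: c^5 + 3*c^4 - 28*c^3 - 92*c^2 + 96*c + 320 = (c + 4)*(c^4 - c^3 - 24*c^2 + 4*c + 80) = (c - 5)*(c + 4)*(c^3 + 4*c^2 - 4*c - 16) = (c - 5)*(c + 2)*(c + 4)*(c^2 + 2*c - 8) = (c - 5)*(c - 2)*(c + 2)*(c + 4)*(c + 4)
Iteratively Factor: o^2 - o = (o)*(o - 1)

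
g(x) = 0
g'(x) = 0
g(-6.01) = 0.00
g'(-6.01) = 0.00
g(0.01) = 0.00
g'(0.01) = 0.00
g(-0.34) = 0.00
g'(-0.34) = 0.00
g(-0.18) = 0.00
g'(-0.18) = 0.00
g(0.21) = 0.00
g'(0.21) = 0.00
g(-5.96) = 0.00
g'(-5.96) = 0.00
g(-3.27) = 0.00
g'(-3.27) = 0.00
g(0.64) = 0.00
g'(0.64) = 0.00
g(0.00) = 0.00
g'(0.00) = 0.00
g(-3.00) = 0.00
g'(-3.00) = 0.00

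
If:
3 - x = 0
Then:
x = 3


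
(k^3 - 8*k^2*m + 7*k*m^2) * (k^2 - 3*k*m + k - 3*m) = k^5 - 11*k^4*m + k^4 + 31*k^3*m^2 - 11*k^3*m - 21*k^2*m^3 + 31*k^2*m^2 - 21*k*m^3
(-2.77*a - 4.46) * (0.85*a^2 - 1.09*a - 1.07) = -2.3545*a^3 - 0.7717*a^2 + 7.8253*a + 4.7722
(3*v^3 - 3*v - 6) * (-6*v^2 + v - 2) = -18*v^5 + 3*v^4 + 12*v^3 + 33*v^2 + 12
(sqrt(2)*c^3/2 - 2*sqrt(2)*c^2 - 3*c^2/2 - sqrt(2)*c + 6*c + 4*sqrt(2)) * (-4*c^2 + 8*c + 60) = -2*sqrt(2)*c^5 + 6*c^4 + 12*sqrt(2)*c^4 - 36*c^3 + 18*sqrt(2)*c^3 - 144*sqrt(2)*c^2 - 42*c^2 - 28*sqrt(2)*c + 360*c + 240*sqrt(2)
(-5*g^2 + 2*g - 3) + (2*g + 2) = -5*g^2 + 4*g - 1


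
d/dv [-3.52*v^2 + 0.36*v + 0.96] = 0.36 - 7.04*v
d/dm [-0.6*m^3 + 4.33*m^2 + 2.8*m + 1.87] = -1.8*m^2 + 8.66*m + 2.8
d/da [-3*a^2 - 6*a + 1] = -6*a - 6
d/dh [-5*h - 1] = -5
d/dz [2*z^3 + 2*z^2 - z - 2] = 6*z^2 + 4*z - 1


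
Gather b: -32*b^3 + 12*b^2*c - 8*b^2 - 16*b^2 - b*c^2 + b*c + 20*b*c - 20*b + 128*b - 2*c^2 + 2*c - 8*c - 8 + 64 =-32*b^3 + b^2*(12*c - 24) + b*(-c^2 + 21*c + 108) - 2*c^2 - 6*c + 56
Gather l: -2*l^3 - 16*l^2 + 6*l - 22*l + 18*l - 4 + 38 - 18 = -2*l^3 - 16*l^2 + 2*l + 16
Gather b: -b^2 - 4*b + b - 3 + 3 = -b^2 - 3*b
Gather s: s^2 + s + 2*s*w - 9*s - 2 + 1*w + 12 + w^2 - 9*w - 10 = s^2 + s*(2*w - 8) + w^2 - 8*w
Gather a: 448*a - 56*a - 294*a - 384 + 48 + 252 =98*a - 84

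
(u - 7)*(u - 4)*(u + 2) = u^3 - 9*u^2 + 6*u + 56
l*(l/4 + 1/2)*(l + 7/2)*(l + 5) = l^4/4 + 21*l^3/8 + 69*l^2/8 + 35*l/4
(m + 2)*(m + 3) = m^2 + 5*m + 6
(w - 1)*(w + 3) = w^2 + 2*w - 3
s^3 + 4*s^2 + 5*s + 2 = (s + 1)^2*(s + 2)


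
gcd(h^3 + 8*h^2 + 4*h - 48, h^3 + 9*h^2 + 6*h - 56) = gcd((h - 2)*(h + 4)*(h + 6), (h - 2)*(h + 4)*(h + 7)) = h^2 + 2*h - 8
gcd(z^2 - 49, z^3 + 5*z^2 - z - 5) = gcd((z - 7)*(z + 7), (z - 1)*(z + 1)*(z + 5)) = 1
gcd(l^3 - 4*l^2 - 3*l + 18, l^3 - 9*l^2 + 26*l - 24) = l - 3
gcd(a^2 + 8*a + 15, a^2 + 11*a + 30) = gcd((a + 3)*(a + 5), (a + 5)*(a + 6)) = a + 5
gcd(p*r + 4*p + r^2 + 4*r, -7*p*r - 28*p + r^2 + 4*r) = r + 4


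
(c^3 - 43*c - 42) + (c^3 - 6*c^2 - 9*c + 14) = 2*c^3 - 6*c^2 - 52*c - 28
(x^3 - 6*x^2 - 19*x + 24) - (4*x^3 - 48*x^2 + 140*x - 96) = -3*x^3 + 42*x^2 - 159*x + 120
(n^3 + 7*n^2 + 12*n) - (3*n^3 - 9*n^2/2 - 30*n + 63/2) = -2*n^3 + 23*n^2/2 + 42*n - 63/2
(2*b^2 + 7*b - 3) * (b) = 2*b^3 + 7*b^2 - 3*b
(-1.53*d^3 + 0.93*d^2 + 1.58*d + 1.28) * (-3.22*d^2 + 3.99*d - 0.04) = 4.9266*d^5 - 9.0993*d^4 - 1.3157*d^3 + 2.1454*d^2 + 5.044*d - 0.0512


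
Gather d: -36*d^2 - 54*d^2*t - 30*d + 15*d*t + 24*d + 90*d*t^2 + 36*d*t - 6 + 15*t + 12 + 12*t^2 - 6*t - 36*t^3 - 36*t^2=d^2*(-54*t - 36) + d*(90*t^2 + 51*t - 6) - 36*t^3 - 24*t^2 + 9*t + 6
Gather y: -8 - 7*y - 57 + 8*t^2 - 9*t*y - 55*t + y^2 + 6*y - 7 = 8*t^2 - 55*t + y^2 + y*(-9*t - 1) - 72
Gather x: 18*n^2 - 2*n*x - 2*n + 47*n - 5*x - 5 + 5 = 18*n^2 + 45*n + x*(-2*n - 5)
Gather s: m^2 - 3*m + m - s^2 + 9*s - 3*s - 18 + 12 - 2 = m^2 - 2*m - s^2 + 6*s - 8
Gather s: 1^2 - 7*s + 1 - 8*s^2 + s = -8*s^2 - 6*s + 2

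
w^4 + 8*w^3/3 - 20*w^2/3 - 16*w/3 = w*(w - 2)*(w + 2/3)*(w + 4)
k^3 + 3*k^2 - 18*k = k*(k - 3)*(k + 6)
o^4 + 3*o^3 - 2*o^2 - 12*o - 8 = (o - 2)*(o + 1)*(o + 2)^2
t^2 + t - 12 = (t - 3)*(t + 4)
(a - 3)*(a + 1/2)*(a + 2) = a^3 - a^2/2 - 13*a/2 - 3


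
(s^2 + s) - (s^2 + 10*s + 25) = -9*s - 25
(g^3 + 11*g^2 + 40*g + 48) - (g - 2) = g^3 + 11*g^2 + 39*g + 50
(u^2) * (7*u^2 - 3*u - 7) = 7*u^4 - 3*u^3 - 7*u^2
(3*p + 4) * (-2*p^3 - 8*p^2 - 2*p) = -6*p^4 - 32*p^3 - 38*p^2 - 8*p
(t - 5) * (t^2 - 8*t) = t^3 - 13*t^2 + 40*t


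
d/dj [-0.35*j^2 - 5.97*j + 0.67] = -0.7*j - 5.97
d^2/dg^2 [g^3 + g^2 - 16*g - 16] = 6*g + 2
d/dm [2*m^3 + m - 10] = 6*m^2 + 1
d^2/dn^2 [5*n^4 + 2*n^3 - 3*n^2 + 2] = 60*n^2 + 12*n - 6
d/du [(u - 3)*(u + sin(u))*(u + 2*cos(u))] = (3 - u)*(u + sin(u))*(2*sin(u) - 1) + (u - 3)*(u + 2*cos(u))*(cos(u) + 1) + (u + sin(u))*(u + 2*cos(u))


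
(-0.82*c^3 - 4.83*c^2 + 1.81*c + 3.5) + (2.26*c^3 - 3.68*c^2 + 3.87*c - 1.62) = 1.44*c^3 - 8.51*c^2 + 5.68*c + 1.88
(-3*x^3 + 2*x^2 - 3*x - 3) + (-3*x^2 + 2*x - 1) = -3*x^3 - x^2 - x - 4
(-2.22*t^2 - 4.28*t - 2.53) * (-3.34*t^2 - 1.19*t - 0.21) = 7.4148*t^4 + 16.937*t^3 + 14.0096*t^2 + 3.9095*t + 0.5313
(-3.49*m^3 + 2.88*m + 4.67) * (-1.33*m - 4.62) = 4.6417*m^4 + 16.1238*m^3 - 3.8304*m^2 - 19.5167*m - 21.5754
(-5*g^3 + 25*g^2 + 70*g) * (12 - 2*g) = 10*g^4 - 110*g^3 + 160*g^2 + 840*g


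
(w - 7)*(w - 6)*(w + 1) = w^3 - 12*w^2 + 29*w + 42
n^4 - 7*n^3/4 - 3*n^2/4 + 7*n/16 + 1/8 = (n - 2)*(n - 1/2)*(n + 1/4)*(n + 1/2)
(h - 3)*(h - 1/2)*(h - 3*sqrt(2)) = h^3 - 3*sqrt(2)*h^2 - 7*h^2/2 + 3*h/2 + 21*sqrt(2)*h/2 - 9*sqrt(2)/2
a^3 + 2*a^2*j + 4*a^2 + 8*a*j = a*(a + 4)*(a + 2*j)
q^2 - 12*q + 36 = (q - 6)^2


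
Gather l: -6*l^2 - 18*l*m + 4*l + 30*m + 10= -6*l^2 + l*(4 - 18*m) + 30*m + 10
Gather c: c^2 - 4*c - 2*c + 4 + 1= c^2 - 6*c + 5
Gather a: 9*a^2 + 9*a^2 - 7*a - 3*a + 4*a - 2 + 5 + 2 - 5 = 18*a^2 - 6*a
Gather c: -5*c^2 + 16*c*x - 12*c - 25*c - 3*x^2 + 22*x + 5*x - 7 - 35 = -5*c^2 + c*(16*x - 37) - 3*x^2 + 27*x - 42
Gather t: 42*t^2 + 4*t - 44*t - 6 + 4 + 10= 42*t^2 - 40*t + 8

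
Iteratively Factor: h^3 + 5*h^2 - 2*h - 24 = (h - 2)*(h^2 + 7*h + 12) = (h - 2)*(h + 3)*(h + 4)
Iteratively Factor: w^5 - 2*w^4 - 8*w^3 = (w)*(w^4 - 2*w^3 - 8*w^2) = w^2*(w^3 - 2*w^2 - 8*w) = w^3*(w^2 - 2*w - 8) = w^3*(w + 2)*(w - 4)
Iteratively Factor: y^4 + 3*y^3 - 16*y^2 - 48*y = (y - 4)*(y^3 + 7*y^2 + 12*y) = (y - 4)*(y + 3)*(y^2 + 4*y) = y*(y - 4)*(y + 3)*(y + 4)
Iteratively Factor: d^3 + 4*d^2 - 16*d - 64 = (d + 4)*(d^2 - 16) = (d - 4)*(d + 4)*(d + 4)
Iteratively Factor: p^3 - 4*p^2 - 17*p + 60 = (p - 5)*(p^2 + p - 12) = (p - 5)*(p - 3)*(p + 4)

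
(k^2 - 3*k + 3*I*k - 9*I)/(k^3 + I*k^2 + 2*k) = (k^2 + 3*k*(-1 + I) - 9*I)/(k*(k^2 + I*k + 2))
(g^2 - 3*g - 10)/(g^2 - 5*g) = (g + 2)/g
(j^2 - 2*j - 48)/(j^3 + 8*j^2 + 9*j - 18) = (j - 8)/(j^2 + 2*j - 3)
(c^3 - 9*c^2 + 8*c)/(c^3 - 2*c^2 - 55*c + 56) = c/(c + 7)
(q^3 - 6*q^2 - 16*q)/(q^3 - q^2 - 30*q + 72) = q*(q^2 - 6*q - 16)/(q^3 - q^2 - 30*q + 72)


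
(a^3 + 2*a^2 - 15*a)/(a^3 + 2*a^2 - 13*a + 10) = a*(a - 3)/(a^2 - 3*a + 2)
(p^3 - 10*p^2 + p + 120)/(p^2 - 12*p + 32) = (p^2 - 2*p - 15)/(p - 4)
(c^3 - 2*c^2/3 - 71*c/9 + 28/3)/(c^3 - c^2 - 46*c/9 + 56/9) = (3*c^2 + 2*c - 21)/(3*c^2 + c - 14)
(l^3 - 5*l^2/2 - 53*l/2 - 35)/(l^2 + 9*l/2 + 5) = l - 7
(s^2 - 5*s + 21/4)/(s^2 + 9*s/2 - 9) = (s - 7/2)/(s + 6)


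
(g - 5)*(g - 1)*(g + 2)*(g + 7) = g^4 + 3*g^3 - 35*g^2 - 39*g + 70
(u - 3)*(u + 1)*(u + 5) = u^3 + 3*u^2 - 13*u - 15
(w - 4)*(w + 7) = w^2 + 3*w - 28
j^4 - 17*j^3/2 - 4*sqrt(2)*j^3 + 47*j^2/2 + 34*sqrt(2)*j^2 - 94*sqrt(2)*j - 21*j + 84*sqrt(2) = (j - 7/2)*(j - 3)*(j - 2)*(j - 4*sqrt(2))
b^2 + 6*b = b*(b + 6)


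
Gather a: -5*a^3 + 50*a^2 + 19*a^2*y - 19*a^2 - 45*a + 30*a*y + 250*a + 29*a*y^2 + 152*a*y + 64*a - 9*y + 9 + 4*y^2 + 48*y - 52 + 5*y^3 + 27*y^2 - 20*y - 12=-5*a^3 + a^2*(19*y + 31) + a*(29*y^2 + 182*y + 269) + 5*y^3 + 31*y^2 + 19*y - 55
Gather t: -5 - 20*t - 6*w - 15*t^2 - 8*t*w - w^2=-15*t^2 + t*(-8*w - 20) - w^2 - 6*w - 5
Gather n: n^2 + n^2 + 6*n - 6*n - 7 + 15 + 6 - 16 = 2*n^2 - 2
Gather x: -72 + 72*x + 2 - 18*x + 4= 54*x - 66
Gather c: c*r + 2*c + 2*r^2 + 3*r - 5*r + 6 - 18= c*(r + 2) + 2*r^2 - 2*r - 12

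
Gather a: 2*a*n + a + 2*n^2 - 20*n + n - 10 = a*(2*n + 1) + 2*n^2 - 19*n - 10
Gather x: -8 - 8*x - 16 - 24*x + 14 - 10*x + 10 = -42*x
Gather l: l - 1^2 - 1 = l - 2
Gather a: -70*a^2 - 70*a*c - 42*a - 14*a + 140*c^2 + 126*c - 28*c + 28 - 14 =-70*a^2 + a*(-70*c - 56) + 140*c^2 + 98*c + 14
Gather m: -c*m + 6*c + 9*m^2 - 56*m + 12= 6*c + 9*m^2 + m*(-c - 56) + 12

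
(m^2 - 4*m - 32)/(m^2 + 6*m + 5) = (m^2 - 4*m - 32)/(m^2 + 6*m + 5)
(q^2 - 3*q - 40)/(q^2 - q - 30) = (q - 8)/(q - 6)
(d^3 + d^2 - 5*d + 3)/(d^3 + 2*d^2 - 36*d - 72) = (d^3 + d^2 - 5*d + 3)/(d^3 + 2*d^2 - 36*d - 72)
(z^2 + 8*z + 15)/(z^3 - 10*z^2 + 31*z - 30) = (z^2 + 8*z + 15)/(z^3 - 10*z^2 + 31*z - 30)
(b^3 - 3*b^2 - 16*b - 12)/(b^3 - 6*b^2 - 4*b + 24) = (b + 1)/(b - 2)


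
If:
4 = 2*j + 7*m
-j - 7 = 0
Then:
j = -7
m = 18/7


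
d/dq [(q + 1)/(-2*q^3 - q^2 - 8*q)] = (-q*(2*q^2 + q + 8) + 2*(q + 1)*(3*q^2 + q + 4))/(q^2*(2*q^2 + q + 8)^2)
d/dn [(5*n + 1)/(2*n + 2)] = 2/(n^2 + 2*n + 1)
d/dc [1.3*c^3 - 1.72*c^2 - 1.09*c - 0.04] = 3.9*c^2 - 3.44*c - 1.09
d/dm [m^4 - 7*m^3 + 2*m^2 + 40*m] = 4*m^3 - 21*m^2 + 4*m + 40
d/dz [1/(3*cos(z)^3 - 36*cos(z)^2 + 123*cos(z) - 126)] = (3*cos(z)^2 - 24*cos(z) + 41)*sin(z)/(3*(cos(z)^3 - 12*cos(z)^2 + 41*cos(z) - 42)^2)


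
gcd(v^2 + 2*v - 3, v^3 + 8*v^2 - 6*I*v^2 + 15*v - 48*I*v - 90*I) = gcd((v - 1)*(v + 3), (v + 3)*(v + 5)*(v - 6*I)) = v + 3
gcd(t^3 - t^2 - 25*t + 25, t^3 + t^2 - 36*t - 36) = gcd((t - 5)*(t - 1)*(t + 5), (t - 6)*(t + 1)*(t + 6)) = 1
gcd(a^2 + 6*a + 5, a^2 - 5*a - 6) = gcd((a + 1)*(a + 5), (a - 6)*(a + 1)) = a + 1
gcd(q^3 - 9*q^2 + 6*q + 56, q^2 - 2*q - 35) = q - 7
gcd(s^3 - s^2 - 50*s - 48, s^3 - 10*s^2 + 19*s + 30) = s + 1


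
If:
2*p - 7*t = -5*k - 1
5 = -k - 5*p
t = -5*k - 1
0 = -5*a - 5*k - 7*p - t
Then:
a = 257/165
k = -5/33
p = -32/33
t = -8/33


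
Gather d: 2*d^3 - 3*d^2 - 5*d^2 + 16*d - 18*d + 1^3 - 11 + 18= 2*d^3 - 8*d^2 - 2*d + 8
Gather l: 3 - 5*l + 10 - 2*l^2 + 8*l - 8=-2*l^2 + 3*l + 5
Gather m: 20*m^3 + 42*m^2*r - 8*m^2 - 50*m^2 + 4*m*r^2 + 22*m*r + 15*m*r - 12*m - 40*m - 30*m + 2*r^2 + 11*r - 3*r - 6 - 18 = 20*m^3 + m^2*(42*r - 58) + m*(4*r^2 + 37*r - 82) + 2*r^2 + 8*r - 24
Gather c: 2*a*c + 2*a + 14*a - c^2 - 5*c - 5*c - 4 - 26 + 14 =16*a - c^2 + c*(2*a - 10) - 16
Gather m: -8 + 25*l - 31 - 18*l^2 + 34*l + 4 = -18*l^2 + 59*l - 35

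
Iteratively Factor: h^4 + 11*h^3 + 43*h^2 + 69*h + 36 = (h + 1)*(h^3 + 10*h^2 + 33*h + 36) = (h + 1)*(h + 3)*(h^2 + 7*h + 12) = (h + 1)*(h + 3)*(h + 4)*(h + 3)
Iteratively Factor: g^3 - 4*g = (g + 2)*(g^2 - 2*g) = (g - 2)*(g + 2)*(g)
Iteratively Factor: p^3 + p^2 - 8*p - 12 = (p - 3)*(p^2 + 4*p + 4) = (p - 3)*(p + 2)*(p + 2)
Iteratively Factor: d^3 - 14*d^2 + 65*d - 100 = (d - 4)*(d^2 - 10*d + 25) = (d - 5)*(d - 4)*(d - 5)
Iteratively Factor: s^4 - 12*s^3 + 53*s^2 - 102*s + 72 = (s - 3)*(s^3 - 9*s^2 + 26*s - 24) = (s - 4)*(s - 3)*(s^2 - 5*s + 6) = (s - 4)*(s - 3)*(s - 2)*(s - 3)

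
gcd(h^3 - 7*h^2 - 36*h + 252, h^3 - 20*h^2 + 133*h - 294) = h^2 - 13*h + 42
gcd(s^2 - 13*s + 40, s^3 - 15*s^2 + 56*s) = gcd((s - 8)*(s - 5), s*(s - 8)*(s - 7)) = s - 8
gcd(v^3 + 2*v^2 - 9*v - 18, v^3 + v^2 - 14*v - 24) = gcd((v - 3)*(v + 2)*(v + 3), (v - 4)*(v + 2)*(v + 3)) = v^2 + 5*v + 6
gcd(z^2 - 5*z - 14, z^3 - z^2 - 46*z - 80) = z + 2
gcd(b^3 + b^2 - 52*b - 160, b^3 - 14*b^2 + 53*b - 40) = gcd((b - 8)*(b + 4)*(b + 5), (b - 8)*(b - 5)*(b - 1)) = b - 8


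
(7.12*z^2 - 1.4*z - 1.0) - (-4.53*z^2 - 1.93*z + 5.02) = 11.65*z^2 + 0.53*z - 6.02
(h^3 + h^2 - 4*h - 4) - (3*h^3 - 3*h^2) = -2*h^3 + 4*h^2 - 4*h - 4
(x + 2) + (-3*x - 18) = -2*x - 16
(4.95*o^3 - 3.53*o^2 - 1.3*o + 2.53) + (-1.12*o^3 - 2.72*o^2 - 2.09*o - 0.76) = 3.83*o^3 - 6.25*o^2 - 3.39*o + 1.77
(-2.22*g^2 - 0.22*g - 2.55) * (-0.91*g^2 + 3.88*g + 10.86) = 2.0202*g^4 - 8.4134*g^3 - 22.6423*g^2 - 12.2832*g - 27.693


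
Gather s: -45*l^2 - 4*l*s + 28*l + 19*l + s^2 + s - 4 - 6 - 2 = -45*l^2 + 47*l + s^2 + s*(1 - 4*l) - 12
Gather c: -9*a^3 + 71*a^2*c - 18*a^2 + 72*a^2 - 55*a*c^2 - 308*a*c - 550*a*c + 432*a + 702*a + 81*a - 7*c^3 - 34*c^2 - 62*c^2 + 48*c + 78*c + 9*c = -9*a^3 + 54*a^2 + 1215*a - 7*c^3 + c^2*(-55*a - 96) + c*(71*a^2 - 858*a + 135)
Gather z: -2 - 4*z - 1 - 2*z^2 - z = -2*z^2 - 5*z - 3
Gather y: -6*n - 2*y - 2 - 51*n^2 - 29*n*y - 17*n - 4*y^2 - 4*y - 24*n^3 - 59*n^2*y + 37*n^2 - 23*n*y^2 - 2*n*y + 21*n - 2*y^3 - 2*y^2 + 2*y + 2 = -24*n^3 - 14*n^2 - 2*n - 2*y^3 + y^2*(-23*n - 6) + y*(-59*n^2 - 31*n - 4)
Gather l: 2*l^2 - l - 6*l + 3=2*l^2 - 7*l + 3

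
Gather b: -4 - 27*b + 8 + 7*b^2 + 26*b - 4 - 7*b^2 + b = 0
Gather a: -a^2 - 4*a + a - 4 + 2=-a^2 - 3*a - 2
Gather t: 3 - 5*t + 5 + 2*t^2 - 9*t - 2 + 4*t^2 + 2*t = 6*t^2 - 12*t + 6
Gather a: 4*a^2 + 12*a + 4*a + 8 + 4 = 4*a^2 + 16*a + 12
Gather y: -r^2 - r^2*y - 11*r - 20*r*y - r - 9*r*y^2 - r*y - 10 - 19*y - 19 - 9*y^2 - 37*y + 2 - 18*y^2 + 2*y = -r^2 - 12*r + y^2*(-9*r - 27) + y*(-r^2 - 21*r - 54) - 27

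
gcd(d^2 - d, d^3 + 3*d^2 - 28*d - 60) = 1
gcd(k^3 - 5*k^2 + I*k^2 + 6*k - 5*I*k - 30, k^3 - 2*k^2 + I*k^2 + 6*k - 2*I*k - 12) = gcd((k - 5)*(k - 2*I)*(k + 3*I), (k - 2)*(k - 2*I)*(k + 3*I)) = k^2 + I*k + 6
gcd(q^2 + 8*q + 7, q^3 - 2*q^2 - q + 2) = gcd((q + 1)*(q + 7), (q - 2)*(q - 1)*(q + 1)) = q + 1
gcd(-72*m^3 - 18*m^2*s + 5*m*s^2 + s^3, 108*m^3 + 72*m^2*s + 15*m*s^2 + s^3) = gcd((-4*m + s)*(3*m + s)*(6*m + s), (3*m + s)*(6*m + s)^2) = 18*m^2 + 9*m*s + s^2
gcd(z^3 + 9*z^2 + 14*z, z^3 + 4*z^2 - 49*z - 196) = z + 7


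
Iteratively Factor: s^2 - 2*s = (s)*(s - 2)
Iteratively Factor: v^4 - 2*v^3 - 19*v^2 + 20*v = (v - 1)*(v^3 - v^2 - 20*v) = (v - 1)*(v + 4)*(v^2 - 5*v) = v*(v - 1)*(v + 4)*(v - 5)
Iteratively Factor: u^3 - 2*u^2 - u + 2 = (u - 1)*(u^2 - u - 2) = (u - 2)*(u - 1)*(u + 1)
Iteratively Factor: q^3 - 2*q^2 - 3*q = (q)*(q^2 - 2*q - 3) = q*(q - 3)*(q + 1)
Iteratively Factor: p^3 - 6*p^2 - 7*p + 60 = (p + 3)*(p^2 - 9*p + 20) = (p - 4)*(p + 3)*(p - 5)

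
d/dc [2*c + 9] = 2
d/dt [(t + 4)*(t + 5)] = 2*t + 9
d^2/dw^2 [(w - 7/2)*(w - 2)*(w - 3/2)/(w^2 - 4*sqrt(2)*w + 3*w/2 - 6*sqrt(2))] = 2*(-272*sqrt(2)*w^3 + 480*w^3 - 1224*sqrt(2)*w^2 + 900*w^2 + 1350*w + 3204*sqrt(2)*w - 12765 + 1602*sqrt(2))/(8*w^6 - 96*sqrt(2)*w^5 + 36*w^5 - 432*sqrt(2)*w^4 + 822*w^4 - 1672*sqrt(2)*w^3 + 3483*w^3 - 4932*sqrt(2)*w^2 + 5184*w^2 - 6912*sqrt(2)*w + 2592*w - 3456*sqrt(2))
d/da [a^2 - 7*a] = 2*a - 7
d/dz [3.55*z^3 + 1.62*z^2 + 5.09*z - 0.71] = 10.65*z^2 + 3.24*z + 5.09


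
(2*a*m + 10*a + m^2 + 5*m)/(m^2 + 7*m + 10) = (2*a + m)/(m + 2)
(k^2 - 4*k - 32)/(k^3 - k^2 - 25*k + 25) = (k^2 - 4*k - 32)/(k^3 - k^2 - 25*k + 25)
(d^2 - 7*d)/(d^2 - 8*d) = (d - 7)/(d - 8)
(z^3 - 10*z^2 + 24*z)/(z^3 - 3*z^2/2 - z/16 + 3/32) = 32*z*(z^2 - 10*z + 24)/(32*z^3 - 48*z^2 - 2*z + 3)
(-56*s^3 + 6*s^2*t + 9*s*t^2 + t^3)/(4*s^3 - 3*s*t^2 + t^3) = (-28*s^2 - 11*s*t - t^2)/(2*s^2 + s*t - t^2)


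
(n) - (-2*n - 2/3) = 3*n + 2/3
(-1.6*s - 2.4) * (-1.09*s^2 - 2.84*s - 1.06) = 1.744*s^3 + 7.16*s^2 + 8.512*s + 2.544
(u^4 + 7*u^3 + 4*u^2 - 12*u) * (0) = 0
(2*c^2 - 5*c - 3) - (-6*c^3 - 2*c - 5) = 6*c^3 + 2*c^2 - 3*c + 2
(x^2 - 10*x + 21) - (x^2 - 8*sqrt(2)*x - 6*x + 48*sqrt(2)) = -4*x + 8*sqrt(2)*x - 48*sqrt(2) + 21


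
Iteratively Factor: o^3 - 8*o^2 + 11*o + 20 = (o - 5)*(o^2 - 3*o - 4) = (o - 5)*(o + 1)*(o - 4)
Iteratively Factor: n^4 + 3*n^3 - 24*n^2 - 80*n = (n)*(n^3 + 3*n^2 - 24*n - 80) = n*(n + 4)*(n^2 - n - 20) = n*(n + 4)^2*(n - 5)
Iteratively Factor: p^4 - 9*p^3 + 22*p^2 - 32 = (p + 1)*(p^3 - 10*p^2 + 32*p - 32) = (p - 4)*(p + 1)*(p^2 - 6*p + 8) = (p - 4)*(p - 2)*(p + 1)*(p - 4)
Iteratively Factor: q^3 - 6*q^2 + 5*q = (q - 1)*(q^2 - 5*q) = q*(q - 1)*(q - 5)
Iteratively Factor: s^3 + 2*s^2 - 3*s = (s + 3)*(s^2 - s) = (s - 1)*(s + 3)*(s)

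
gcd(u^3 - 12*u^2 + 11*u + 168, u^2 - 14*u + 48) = u - 8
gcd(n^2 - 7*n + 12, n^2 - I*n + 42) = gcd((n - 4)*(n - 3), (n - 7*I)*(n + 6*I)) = 1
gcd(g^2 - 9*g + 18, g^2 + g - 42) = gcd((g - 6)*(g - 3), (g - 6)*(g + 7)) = g - 6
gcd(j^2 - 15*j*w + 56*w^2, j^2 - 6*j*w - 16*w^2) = -j + 8*w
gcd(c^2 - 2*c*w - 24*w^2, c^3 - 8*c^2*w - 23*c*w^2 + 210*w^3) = -c + 6*w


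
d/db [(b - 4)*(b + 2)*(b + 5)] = 3*b^2 + 6*b - 18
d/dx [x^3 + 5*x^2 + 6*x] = 3*x^2 + 10*x + 6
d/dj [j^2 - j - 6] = 2*j - 1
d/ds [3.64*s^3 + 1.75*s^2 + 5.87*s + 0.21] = 10.92*s^2 + 3.5*s + 5.87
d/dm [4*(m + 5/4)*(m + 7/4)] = 8*m + 12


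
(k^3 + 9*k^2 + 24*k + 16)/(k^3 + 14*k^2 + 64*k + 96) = (k + 1)/(k + 6)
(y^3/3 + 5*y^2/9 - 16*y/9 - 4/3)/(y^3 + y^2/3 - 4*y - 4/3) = (3*y^2 + 11*y + 6)/(3*(3*y^2 + 7*y + 2))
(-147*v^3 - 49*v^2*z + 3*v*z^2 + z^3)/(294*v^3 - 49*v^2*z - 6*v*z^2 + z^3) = (3*v + z)/(-6*v + z)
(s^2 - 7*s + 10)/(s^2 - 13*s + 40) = (s - 2)/(s - 8)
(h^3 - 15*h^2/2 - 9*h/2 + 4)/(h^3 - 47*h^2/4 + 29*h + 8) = 2*(2*h^2 + h - 1)/(4*h^2 - 15*h - 4)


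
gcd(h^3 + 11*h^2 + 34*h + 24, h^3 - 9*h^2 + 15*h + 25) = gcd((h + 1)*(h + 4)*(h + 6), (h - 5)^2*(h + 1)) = h + 1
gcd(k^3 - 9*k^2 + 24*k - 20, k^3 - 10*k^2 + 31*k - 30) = k^2 - 7*k + 10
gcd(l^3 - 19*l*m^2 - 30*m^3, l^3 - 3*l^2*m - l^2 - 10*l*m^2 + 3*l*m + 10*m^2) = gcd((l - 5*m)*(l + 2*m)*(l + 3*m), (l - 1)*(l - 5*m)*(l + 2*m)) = l^2 - 3*l*m - 10*m^2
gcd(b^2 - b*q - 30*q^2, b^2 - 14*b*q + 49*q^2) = 1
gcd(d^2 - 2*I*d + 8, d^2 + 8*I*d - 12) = d + 2*I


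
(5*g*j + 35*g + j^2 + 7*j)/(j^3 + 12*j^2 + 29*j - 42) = (5*g + j)/(j^2 + 5*j - 6)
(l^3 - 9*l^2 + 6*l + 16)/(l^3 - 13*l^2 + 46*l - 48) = (l + 1)/(l - 3)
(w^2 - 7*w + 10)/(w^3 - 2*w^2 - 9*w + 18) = (w - 5)/(w^2 - 9)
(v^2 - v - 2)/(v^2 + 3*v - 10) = (v + 1)/(v + 5)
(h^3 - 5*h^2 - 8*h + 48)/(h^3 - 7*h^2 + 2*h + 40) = (h^2 - h - 12)/(h^2 - 3*h - 10)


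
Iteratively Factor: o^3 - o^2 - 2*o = (o + 1)*(o^2 - 2*o) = o*(o + 1)*(o - 2)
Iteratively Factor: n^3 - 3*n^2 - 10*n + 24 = (n + 3)*(n^2 - 6*n + 8) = (n - 2)*(n + 3)*(n - 4)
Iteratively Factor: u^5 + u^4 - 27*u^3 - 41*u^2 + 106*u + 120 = (u - 5)*(u^4 + 6*u^3 + 3*u^2 - 26*u - 24) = (u - 5)*(u + 3)*(u^3 + 3*u^2 - 6*u - 8) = (u - 5)*(u + 1)*(u + 3)*(u^2 + 2*u - 8) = (u - 5)*(u - 2)*(u + 1)*(u + 3)*(u + 4)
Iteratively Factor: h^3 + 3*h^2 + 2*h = (h + 2)*(h^2 + h) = h*(h + 2)*(h + 1)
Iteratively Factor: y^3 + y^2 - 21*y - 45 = (y - 5)*(y^2 + 6*y + 9) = (y - 5)*(y + 3)*(y + 3)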